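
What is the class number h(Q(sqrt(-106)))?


K = Q(sqrt(-106)). d mod 4 = 2, so D = disc(K) = 4d = -424
h(K) equals the number of primitive reduced positive-definite forms (a, b, c) = a*x^2 + b*x*y + c*y^2 with b^2 - 4ac = D,
where reduced means |b| <= a <= c, with b >= 0 whenever |b| = a or a = c, and primitive means gcd(a, b, c) = 1.
Reduced forces 3a^2 <= |D| = 424, so 1 <= a <= 11; b must have the parity of D, and c = (b^2 - D)/(4a) must be an integer >= a.
Enumerate a = 1..11, b in [-a, a]:
  a=1: (1, 0, 106)  [1]
  a=2: (2, 0, 53)  [1]
  a=3..4: none
  a=5: (5, -4, 22), (5, 4, 22)  [2]
  a=6..9: none
  a=10: (10, -4, 11), (10, 4, 11)  [2]
  a=11: none
Total reduced forms: 1 + 1 + 2 + 2 = 6
h = 6

6


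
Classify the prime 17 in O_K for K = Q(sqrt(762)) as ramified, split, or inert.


K = Q(sqrt(762)). Since d mod 4 = 2, disc(K) = 3048.
Check p | disc: 3048 mod 17 = 5.
p does not divide disc. Compute Legendre symbol (d/p):
14^((17-1)/2) mod 17 = -1
(d/p) = -1, so p is inert: (p) stays prime with e=1, f=2, g=1.
Therefore p is inert.

inert


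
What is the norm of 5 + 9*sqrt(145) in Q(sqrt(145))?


N(a + b*sqrt(d)) = a^2 - d*b^2
= (5)^2 - (145)*(9)^2
= 25 - 11745
= -11720

-11720


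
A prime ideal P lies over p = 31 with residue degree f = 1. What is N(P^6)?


N(P^a) = p^(a*f)
= 31^(6*1)
= 31^6
= 887503681

887503681


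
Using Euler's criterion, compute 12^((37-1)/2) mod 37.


p = 37 is prime and the exponent is (p-1)/2 = 18, so by Euler's criterion 12^18 = (12/37) = +1 or -1 mod 37.
Compute by square-and-multiply:
  18 = 16 + 2 (binary 10010)
  Repeated squaring mod 37: 12^1 = 12, 12^2 = 33, 12^4 = 16, 12^8 = 34, 12^16 = 9
  12^18 = 12^16 * 12^2 = 9 * 33 mod 37
    9 * 33 = 297 = 1 mod 37
  12^18 = 1 mod 37
Result 1: 12 is a quadratic residue mod 37.
12^18 mod 37 = 1

1


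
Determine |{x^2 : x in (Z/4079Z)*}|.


For prime p, the number of non-zero quadratic residues is (p-1)/2.
= (4079-1)/2
= 2039

2039


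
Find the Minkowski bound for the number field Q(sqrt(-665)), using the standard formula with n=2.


d = -665, d mod 4 = 3, so disc(K) = 4d = -2660; |disc(K)| = 2660
Imaginary quadratic field, so n = 2, s = r2 = 1, r1 = 0
M = (n!/n^n) * (4/pi)^s * sqrt(|disc(K)|) = (2!/2^2) * (4/pi)^1 * sqrt(2660)
= 0.5 * 1.273240 * 51.575188
= 32.8338

32.8338


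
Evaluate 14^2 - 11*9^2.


x^2 - d*y^2
= 14^2 - 11*9^2
= 196 - 891
= -695

-695


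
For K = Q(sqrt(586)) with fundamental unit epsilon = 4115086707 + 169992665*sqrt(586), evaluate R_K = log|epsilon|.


epsilon = 4115086707 + 169992665*sqrt(586)
= 8.2302e+09
R = ln(8.2302e+09)
= 22.8311

22.8311


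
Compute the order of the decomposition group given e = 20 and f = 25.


|D_P| = e * f
= 20 * 25
= 500

500


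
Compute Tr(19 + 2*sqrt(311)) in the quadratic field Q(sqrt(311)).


Tr(a + b*sqrt(d)) = (a + b*sqrt(d)) + (a - b*sqrt(d)) = 2a
= 2 * (19)
= 38

38


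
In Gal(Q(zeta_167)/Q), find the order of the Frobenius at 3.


The Frobenius at p in Gal(Q(zeta_n)/Q) = (Z/nZ)* is the class of p, so its order is ord_167(3), the smallest k >= 1 with 3^k = 1 mod 167.
n = 167 = 167, phi(167) = 166; the order divides phi(n).
Divisors of 166: 1, 2, 83, 166
Repeated squaring mod 167: 3^1 = 3, 3^2 = 9, 3^4 = 81, 3^8 = 48, 3^16 = 133, 3^32 = 154, 3^64 = 2, 3^128 = 4
Test divisors in increasing order:
  k=1: 3^1 = 3 mod 167
  k=2: 3^2 = 9 mod 167
  k=83: 3^83 = 2 * 133 * 9 * 3 = 1 mod 167  <- first divisor giving 1
Order = 83

83


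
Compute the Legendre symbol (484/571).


p = 571 is prime, so compute (484/571) with the reciprocity algorithm (Jacobi-symbol steps: pull out 2s via (2/n), flip via reciprocity, reduce):
  pull out 2: (2/571) = -1  (since 571 mod 8 = 3)
  pull out 2: (2/571) = -1  (since 571 mod 8 = 3)
  reciprocity: (121/571) -> +(571/121)
  reduce: (87/121)
  reciprocity: (87/121) -> +(121/87)
  reduce: (34/87)
  pull out 2: (2/87) = +1  (since 87 mod 8 = 7)
  reciprocity: (17/87) -> +(87/17)
  reduce: (2/17)
  pull out 2: (2/17) = +1  (since 17 mod 8 = 1)
  (1/17) = 1
Product of signs = 1
(484/571) = 1

1


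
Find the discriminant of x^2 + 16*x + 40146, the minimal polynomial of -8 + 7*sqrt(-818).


The element -8 + 7*sqrt(-818) has minimal polynomial:
x^2 + 16*x + 40146
Discriminant = (16)^2 - 4*(40146)
= 256 - 160584
= -160328

-160328


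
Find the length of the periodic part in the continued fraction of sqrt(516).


Run the CF algorithm for sqrt(516).
a_0 = floor(sqrt(516)) = 22; set m_0=0, q_0=1.
Recurrence: m' = q*a - m,  q' = (d - m'^2)/q,  a' = floor((a_0 + m')/q').
  step 1: m=22, q=32, a=1
  step 2: m=10, q=13, a=2
  step 3: m=16, q=20, a=1
  step 4: m=4, q=25, a=1
  step 5: m=21, q=3, a=14
  step 6: m=21, q=25, a=1
  step 7: m=4, q=20, a=1
  step 8: m=16, q=13, a=2
  step 9: m=10, q=32, a=1
  step 10: m=22, q=1, a=44
a_10 = 2*a_0 = 44, so the period closes here.
sqrt(516) = [22; 1, 2, 1, 1, 14, 1, 1, 2, 1, 44]
Period length = 10

10


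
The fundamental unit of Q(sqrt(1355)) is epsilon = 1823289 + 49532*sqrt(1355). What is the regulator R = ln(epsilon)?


epsilon = 1823289 + 49532*sqrt(1355)
= 3.6466e+06
R = ln(3.6466e+06)
= 15.1093

15.1093


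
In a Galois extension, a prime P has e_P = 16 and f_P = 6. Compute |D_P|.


|D_P| = e * f
= 16 * 6
= 96

96


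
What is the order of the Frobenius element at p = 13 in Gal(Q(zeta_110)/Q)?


The Frobenius at p in Gal(Q(zeta_n)/Q) = (Z/nZ)* is the class of p, so its order is ord_110(13), the smallest k >= 1 with 13^k = 1 mod 110.
n = 110 = 2 * 5 * 11, phi(110) = 40; the order divides phi(n).
Divisors of 40: 1, 2, 4, 5, 8, 10, 20, 40
Repeated squaring mod 110: 13^1 = 13, 13^2 = 59, 13^4 = 71, 13^8 = 91, 13^16 = 31, 13^32 = 81
Test divisors in increasing order:
  k=1: 13^1 = 13 mod 110
  k=2: 13^2 = 59 mod 110
  k=4: 13^4 = 71 mod 110
  k=5: 13^5 = 71 * 13 = 43 mod 110
  k=8: 13^8 = 91 mod 110
  k=10: 13^10 = 91 * 59 = 89 mod 110
  k=20: 13^20 = 31 * 71 = 1 mod 110  <- first divisor giving 1
Order = 20

20


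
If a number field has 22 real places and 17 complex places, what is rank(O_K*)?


By Dirichlet's unit theorem:
rank = r1 + r2 - 1
= 22 + 17 - 1
= 38

38


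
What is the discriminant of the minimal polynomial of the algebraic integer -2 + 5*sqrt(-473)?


The element -2 + 5*sqrt(-473) has minimal polynomial:
x^2 + 4*x + 11829
Discriminant = (4)^2 - 4*(11829)
= 16 - 47316
= -47300

-47300


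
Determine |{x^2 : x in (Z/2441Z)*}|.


For prime p, the number of non-zero quadratic residues is (p-1)/2.
= (2441-1)/2
= 1220

1220


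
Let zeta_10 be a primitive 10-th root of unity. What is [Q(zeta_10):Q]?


The degree equals Euler's totient phi(10).
10 = 2 * 5
phi(10) = 4

4


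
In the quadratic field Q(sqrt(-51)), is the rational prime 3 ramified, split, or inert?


K = Q(sqrt(-51)). Since d mod 4 = 1, disc(K) = -51.
Check p | disc: -51 mod 3 = 0.
p divides disc, so p ramifies: (p) = P^2 with e=2, f=1, g=1.
Therefore p is ramified.

ramified


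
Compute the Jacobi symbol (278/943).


Compute (278/943) via quadratic reciprocity:
  pull out 2: (2/943) = +1  (since 943 mod 8 = 7)
  reciprocity: (139/943) -> -(943/139)
  reduce: (109/139)
  reciprocity: (109/139) -> +(139/109)
  reduce: (30/109)
  pull out 2: (2/109) = -1  (since 109 mod 8 = 5)
  reciprocity: (15/109) -> +(109/15)
  reduce: (4/15)
  pull out 2: (2/15) = +1  (since 15 mod 8 = 7)
  pull out 2: (2/15) = +1  (since 15 mod 8 = 7)
  (1/15) = 1
Product of signs = 1

1


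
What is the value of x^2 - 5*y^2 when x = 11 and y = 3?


x^2 - d*y^2
= 11^2 - 5*3^2
= 121 - 45
= 76

76


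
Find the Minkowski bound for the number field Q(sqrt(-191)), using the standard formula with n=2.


d = -191, d mod 4 = 1, so disc(K) = d = -191; |disc(K)| = 191
Imaginary quadratic field, so n = 2, s = r2 = 1, r1 = 0
M = (n!/n^n) * (4/pi)^s * sqrt(|disc(K)|) = (2!/2^2) * (4/pi)^1 * sqrt(191)
= 0.5 * 1.273240 * 13.820275
= 8.7983

8.7983


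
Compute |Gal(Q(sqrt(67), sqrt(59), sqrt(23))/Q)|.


The 3 square roots of distinct primes are multiplicatively independent over Q,
so [K:Q] = 2^3 and Gal(K/Q) is isomorphic to (Z/2Z)^3.
|Gal| = 2^3 = 8

8


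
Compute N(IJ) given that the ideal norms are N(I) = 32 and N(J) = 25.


N(IJ) = N(I) * N(J)
= 32 * 25
= 800

800


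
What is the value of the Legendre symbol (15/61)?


p = 61 is prime, so compute (15/61) with the reciprocity algorithm (Jacobi-symbol steps: pull out 2s via (2/n), flip via reciprocity, reduce):
  reciprocity: (15/61) -> +(61/15)
  reduce: (1/15)
  (1/15) = 1
Product of signs = 1
(15/61) = 1

1


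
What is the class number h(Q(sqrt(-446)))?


K = Q(sqrt(-446)). d mod 4 = 2, so D = disc(K) = 4d = -1784
h(K) equals the number of primitive reduced positive-definite forms (a, b, c) = a*x^2 + b*x*y + c*y^2 with b^2 - 4ac = D,
where reduced means |b| <= a <= c, with b >= 0 whenever |b| = a or a = c, and primitive means gcd(a, b, c) = 1.
Reduced forces 3a^2 <= |D| = 1784, so 1 <= a <= 24; b must have the parity of D, and c = (b^2 - D)/(4a) must be an integer >= a.
Enumerate a = 1..24, b in [-a, a]:
  a=1: (1, 0, 446)  [1]
  a=2: (2, 0, 223)  [1]
  a=3: (3, -2, 149), (3, 2, 149)  [2]
  a=4: none
  a=5: (5, -4, 90), (5, 4, 90)  [2]
  a=6: (6, -4, 75), (6, 4, 75)  [2]
  a=7: (7, -6, 65), (7, 6, 65)  [2]
  a=8: none
  a=9: (9, -4, 50), (9, 4, 50)  [2]
  a=10: (10, -4, 45), (10, 4, 45)  [2]
  a=11: (11, -8, 42), (11, 8, 42)  [2]
  a=12: none
  a=13: (13, -6, 35), (13, 6, 35)  [2]
  a=14: (14, -8, 33), (14, 8, 33)  [2]
  a=15: (15, -14, 33), (15, -4, 30), (15, 4, 30), (15, 14, 33)  [4]
  a=16: none
  a=17: (17, -16, 30), (17, 16, 30)  [2]
  a=18: (18, -4, 25), (18, 4, 25)  [2]
  a=19..20: none
  a=21: (21, -20, 26), (21, -8, 22), (21, 8, 22), (21, 20, 26)  [4]
  a=22..24: none
Total reduced forms: 1 + 1 + 2 + 2 + 2 + 2 + 2 + 2 + 2 + 2 + 2 + 4 + 2 + 2 + 4 = 32
h = 32

32


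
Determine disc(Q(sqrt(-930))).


For K = Q(sqrt(d)) with d squarefree: disc(K) = d if d = 1 mod 4, and disc(K) = 4d if d = 2 or 3 mod 4.
Here d = -930, and d mod 4 = 2.
d = 2 mod 4, not 1 (O_K = Z[sqrt(d)]), so disc(K) = 4d = 4 * (-930) = -3720

-3720


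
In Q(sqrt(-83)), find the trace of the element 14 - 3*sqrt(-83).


Tr(a + b*sqrt(d)) = (a + b*sqrt(d)) + (a - b*sqrt(d)) = 2a
= 2 * (14)
= 28

28


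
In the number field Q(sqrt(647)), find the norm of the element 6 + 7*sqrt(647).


N(a + b*sqrt(d)) = a^2 - d*b^2
= (6)^2 - (647)*(7)^2
= 36 - 31703
= -31667

-31667


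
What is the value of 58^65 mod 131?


p = 131 is prime and the exponent is (p-1)/2 = 65, so by Euler's criterion 58^65 = (58/131) = +1 or -1 mod 131.
Compute by square-and-multiply:
  65 = 64 + 1 (binary 1000001)
  Repeated squaring mod 131: 58^1 = 58, 58^2 = 89, 58^4 = 61, 58^8 = 53, 58^16 = 58, 58^32 = 89, 58^64 = 61
  58^65 = 58^64 * 58^1 = 61 * 58 mod 131
    61 * 58 = 3538 = 1 mod 131
  58^65 = 1 mod 131
Result 1: 58 is a quadratic residue mod 131.
58^65 mod 131 = 1

1


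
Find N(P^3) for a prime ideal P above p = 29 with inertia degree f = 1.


N(P^a) = p^(a*f)
= 29^(3*1)
= 29^3
= 24389

24389


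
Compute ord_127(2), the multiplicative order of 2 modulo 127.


We want ord_127(2), the smallest k >= 1 with 2^k = 1 mod 127.
n = 127 = 127, phi(127) = 126; the order divides phi(n).
Divisors of 126: 1, 2, 3, 6, 7, 9, 14, 18, 21, 42, 63, 126
Repeated squaring mod 127: 2^1 = 2, 2^2 = 4, 2^4 = 16, 2^8 = 2, 2^16 = 4, 2^32 = 16, 2^64 = 2
Test divisors in increasing order:
  k=1: 2^1 = 2 mod 127
  k=2: 2^2 = 4 mod 127
  k=3: 2^3 = 4 * 2 = 8 mod 127
  k=6: 2^6 = 16 * 4 = 64 mod 127
  k=7: 2^7 = 16 * 4 * 2 = 1 mod 127  <- first divisor giving 1
Order = 7

7


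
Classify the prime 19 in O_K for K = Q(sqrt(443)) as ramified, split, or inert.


K = Q(sqrt(443)). Since d mod 4 = 3, disc(K) = 1772.
Check p | disc: 1772 mod 19 = 5.
p does not divide disc. Compute Legendre symbol (d/p):
6^((19-1)/2) mod 19 = 1
(d/p) = 1, so p splits: (p) = P*P' with e=1, f=1, g=2.
Therefore p is split.

split


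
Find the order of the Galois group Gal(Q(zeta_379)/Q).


|Gal(Q(zeta_379)/Q)| = phi(379)
= 378

378


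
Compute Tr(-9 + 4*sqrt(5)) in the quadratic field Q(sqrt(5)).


Tr(a + b*sqrt(d)) = (a + b*sqrt(d)) + (a - b*sqrt(d)) = 2a
= 2 * (-9)
= -18

-18


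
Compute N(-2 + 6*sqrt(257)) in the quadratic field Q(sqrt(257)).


N(a + b*sqrt(d)) = a^2 - d*b^2
= (-2)^2 - (257)*(6)^2
= 4 - 9252
= -9248

-9248


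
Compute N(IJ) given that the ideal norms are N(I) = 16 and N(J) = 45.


N(IJ) = N(I) * N(J)
= 16 * 45
= 720

720


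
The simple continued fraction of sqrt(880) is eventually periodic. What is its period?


Run the CF algorithm for sqrt(880).
a_0 = floor(sqrt(880)) = 29; set m_0=0, q_0=1.
Recurrence: m' = q*a - m,  q' = (d - m'^2)/q,  a' = floor((a_0 + m')/q').
  step 1: m=29, q=39, a=1
  step 2: m=10, q=20, a=1
  step 3: m=10, q=39, a=1
  step 4: m=29, q=1, a=58
a_4 = 2*a_0 = 58, so the period closes here.
sqrt(880) = [29; 1, 1, 1, 58]
Period length = 4

4


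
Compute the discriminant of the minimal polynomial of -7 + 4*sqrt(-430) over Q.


The element -7 + 4*sqrt(-430) has minimal polynomial:
x^2 + 14*x + 6929
Discriminant = (14)^2 - 4*(6929)
= 196 - 27716
= -27520

-27520


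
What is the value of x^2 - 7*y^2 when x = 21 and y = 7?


x^2 - d*y^2
= 21^2 - 7*7^2
= 441 - 343
= 98

98


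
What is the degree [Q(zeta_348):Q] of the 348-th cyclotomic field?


The degree equals Euler's totient phi(348).
348 = 2^2 * 3 * 29
phi(348) = 112

112


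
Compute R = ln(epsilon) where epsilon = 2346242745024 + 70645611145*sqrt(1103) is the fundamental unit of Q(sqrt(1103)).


epsilon = 2346242745024 + 70645611145*sqrt(1103)
= 4.6925e+12
R = ln(4.6925e+12)
= 29.1770

29.1770


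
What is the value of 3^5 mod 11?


p = 11 is prime and the exponent is (p-1)/2 = 5, so by Euler's criterion 3^5 = (3/11) = +1 or -1 mod 11.
Compute by square-and-multiply:
  5 = 4 + 1 (binary 101)
  Repeated squaring mod 11: 3^1 = 3, 3^2 = 9, 3^4 = 4
  3^5 = 3^4 * 3^1 = 4 * 3 mod 11
    4 * 3 = 12 = 1 mod 11
  3^5 = 1 mod 11
Result 1: 3 is a quadratic residue mod 11.
3^5 mod 11 = 1

1


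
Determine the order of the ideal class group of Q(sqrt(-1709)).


K = Q(sqrt(-1709)). d mod 4 = 3, so D = disc(K) = 4d = -6836
h(K) equals the number of primitive reduced positive-definite forms (a, b, c) = a*x^2 + b*x*y + c*y^2 with b^2 - 4ac = D,
where reduced means |b| <= a <= c, with b >= 0 whenever |b| = a or a = c, and primitive means gcd(a, b, c) = 1.
Reduced forces 3a^2 <= |D| = 6836, so 1 <= a <= 47; b must have the parity of D, and c = (b^2 - D)/(4a) must be an integer >= a.
Enumerate a = 1..47, b in [-a, a]:
  a=1: (1, 0, 1709)  [1]
  a=2: (2, 2, 855)  [1]
  a=3: (3, -2, 570), (3, 2, 570)  [2]
  a=4: none
  a=5: (5, -2, 342), (5, 2, 342)  [2]
  a=6: (6, -2, 285), (6, 2, 285)  [2]
  a=7..8: none
  a=9: (9, -2, 190), (9, 2, 190)  [2]
  a=10: (10, -2, 171), (10, 2, 171)  [2]
  a=11..14: none
  a=15: (15, -8, 115), (15, -2, 114), (15, 2, 114), (15, 8, 115)  [4]
  a=16: none
  a=17: (17, -10, 102), (17, 10, 102)  [2]
  a=18: (18, -2, 95), (18, 2, 95)  [2]
  a=19: (19, -2, 90), (19, 2, 90)  [2]
  a=20..22: none
  a=23: (23, -8, 75), (23, 8, 75)  [2]
  a=24: none
  a=25: (25, -8, 69), (25, 8, 69)  [2]
  a=26: none
  a=27: (27, -20, 67), (27, 20, 67)  [2]
  a=28..29: none
  a=30: (30, -22, 61), (30, -2, 57), (30, 2, 57), (30, 22, 61)  [4]
  a=31..33: none
  a=34: (34, -10, 51), (34, 10, 51)  [2]
  a=35..36: none
  a=37: (37, -34, 54), (37, 34, 54)  [2]
  a=38: (38, -2, 45), (38, 2, 45)  [2]
  a=39..42: none
  a=43: (43, -42, 50), (43, 42, 50)  [2]
  a=44: none
  a=45: (45, -38, 46), (45, 38, 46)  [2]
  a=46..47: none
Total reduced forms: 1 + 1 + 2 + 2 + 2 + 2 + 2 + 4 + 2 + 2 + 2 + 2 + 2 + 2 + 4 + 2 + 2 + 2 + 2 + 2 = 42
h = 42

42


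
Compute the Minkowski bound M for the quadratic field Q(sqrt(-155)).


d = -155, d mod 4 = 1, so disc(K) = d = -155; |disc(K)| = 155
Imaginary quadratic field, so n = 2, s = r2 = 1, r1 = 0
M = (n!/n^n) * (4/pi)^s * sqrt(|disc(K)|) = (2!/2^2) * (4/pi)^1 * sqrt(155)
= 0.5 * 1.273240 * 12.449900
= 7.9259

7.9259


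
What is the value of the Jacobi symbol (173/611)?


Compute (173/611) via quadratic reciprocity:
  reciprocity: (173/611) -> +(611/173)
  reduce: (92/173)
  pull out 2: (2/173) = -1  (since 173 mod 8 = 5)
  pull out 2: (2/173) = -1  (since 173 mod 8 = 5)
  reciprocity: (23/173) -> +(173/23)
  reduce: (12/23)
  pull out 2: (2/23) = +1  (since 23 mod 8 = 7)
  pull out 2: (2/23) = +1  (since 23 mod 8 = 7)
  reciprocity: (3/23) -> -(23/3)
  reduce: (2/3)
  pull out 2: (2/3) = -1  (since 3 mod 8 = 3)
  (1/3) = 1
Product of signs = 1

1


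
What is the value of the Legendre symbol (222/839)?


p = 839 is prime, so compute (222/839) with the reciprocity algorithm (Jacobi-symbol steps: pull out 2s via (2/n), flip via reciprocity, reduce):
  pull out 2: (2/839) = +1  (since 839 mod 8 = 7)
  reciprocity: (111/839) -> -(839/111)
  reduce: (62/111)
  pull out 2: (2/111) = +1  (since 111 mod 8 = 7)
  reciprocity: (31/111) -> -(111/31)
  reduce: (18/31)
  pull out 2: (2/31) = +1  (since 31 mod 8 = 7)
  reciprocity: (9/31) -> +(31/9)
  reduce: (4/9)
  pull out 2: (2/9) = +1  (since 9 mod 8 = 1)
  pull out 2: (2/9) = +1  (since 9 mod 8 = 1)
  (1/9) = 1
Product of signs = 1
(222/839) = 1

1


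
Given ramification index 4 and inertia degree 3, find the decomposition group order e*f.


|D_P| = e * f
= 4 * 3
= 12

12


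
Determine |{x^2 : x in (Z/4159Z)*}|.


For prime p, the number of non-zero quadratic residues is (p-1)/2.
= (4159-1)/2
= 2079

2079


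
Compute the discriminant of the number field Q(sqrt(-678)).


For K = Q(sqrt(d)) with d squarefree: disc(K) = d if d = 1 mod 4, and disc(K) = 4d if d = 2 or 3 mod 4.
Here d = -678, and d mod 4 = 2.
d = 2 mod 4, not 1 (O_K = Z[sqrt(d)]), so disc(K) = 4d = 4 * (-678) = -2712

-2712


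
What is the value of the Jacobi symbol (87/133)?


Compute (87/133) via quadratic reciprocity:
  reciprocity: (87/133) -> +(133/87)
  reduce: (46/87)
  pull out 2: (2/87) = +1  (since 87 mod 8 = 7)
  reciprocity: (23/87) -> -(87/23)
  reduce: (18/23)
  pull out 2: (2/23) = +1  (since 23 mod 8 = 7)
  reciprocity: (9/23) -> +(23/9)
  reduce: (5/9)
  reciprocity: (5/9) -> +(9/5)
  reduce: (4/5)
  pull out 2: (2/5) = -1  (since 5 mod 8 = 5)
  pull out 2: (2/5) = -1  (since 5 mod 8 = 5)
  (1/5) = 1
Product of signs = -1

-1


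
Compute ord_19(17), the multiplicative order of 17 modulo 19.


We want ord_19(17), the smallest k >= 1 with 17^k = 1 mod 19.
n = 19 = 19, phi(19) = 18; the order divides phi(n).
Divisors of 18: 1, 2, 3, 6, 9, 18
Repeated squaring mod 19: 17^1 = 17, 17^2 = 4, 17^4 = 16, 17^8 = 9, 17^16 = 5
Test divisors in increasing order:
  k=1: 17^1 = 17 mod 19
  k=2: 17^2 = 4 mod 19
  k=3: 17^3 = 4 * 17 = 11 mod 19
  k=6: 17^6 = 16 * 4 = 7 mod 19
  k=9: 17^9 = 9 * 17 = 1 mod 19  <- first divisor giving 1
Order = 9

9


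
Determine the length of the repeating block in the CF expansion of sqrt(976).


Run the CF algorithm for sqrt(976).
a_0 = floor(sqrt(976)) = 31; set m_0=0, q_0=1.
Recurrence: m' = q*a - m,  q' = (d - m'^2)/q,  a' = floor((a_0 + m')/q').
  step 1: m=31, q=15, a=4
  step 2: m=29, q=9, a=6
  step 3: m=25, q=39, a=1
  step 4: m=14, q=20, a=2
  step 5: m=26, q=15, a=3
  step 6: m=19, q=41, a=1
  step 7: m=22, q=12, a=4
  step 8: m=26, q=25, a=2
  step 9: m=24, q=16, a=3
  step 10: m=24, q=25, a=2
  step 11: m=26, q=12, a=4
  step 12: m=22, q=41, a=1
  step 13: m=19, q=15, a=3
  step 14: m=26, q=20, a=2
  step 15: m=14, q=39, a=1
  step 16: m=25, q=9, a=6
  step 17: m=29, q=15, a=4
  step 18: m=31, q=1, a=62
a_18 = 2*a_0 = 62, so the period closes here.
sqrt(976) = [31; 4, 6, 1, 2, 3, 1, 4, 2, 3, 2, 4, 1, 3, 2, 1, 6, 4, 62]
Period length = 18

18


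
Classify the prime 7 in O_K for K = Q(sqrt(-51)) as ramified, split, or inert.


K = Q(sqrt(-51)). Since d mod 4 = 1, disc(K) = -51.
Check p | disc: -51 mod 7 = 5.
p does not divide disc. Compute Legendre symbol (d/p):
5^((7-1)/2) mod 7 = -1
(d/p) = -1, so p is inert: (p) stays prime with e=1, f=2, g=1.
Therefore p is inert.

inert


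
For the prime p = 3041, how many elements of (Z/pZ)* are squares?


For prime p, the number of non-zero quadratic residues is (p-1)/2.
= (3041-1)/2
= 1520

1520


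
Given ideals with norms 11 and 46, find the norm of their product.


N(IJ) = N(I) * N(J)
= 11 * 46
= 506

506


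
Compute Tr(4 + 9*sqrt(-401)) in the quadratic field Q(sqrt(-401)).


Tr(a + b*sqrt(d)) = (a + b*sqrt(d)) + (a - b*sqrt(d)) = 2a
= 2 * (4)
= 8

8


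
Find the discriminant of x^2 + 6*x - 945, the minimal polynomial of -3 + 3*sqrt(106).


The element -3 + 3*sqrt(106) has minimal polynomial:
x^2 + 6*x - 945
Discriminant = (6)^2 - 4*(-945)
= 36 + 3780
= 3816

3816


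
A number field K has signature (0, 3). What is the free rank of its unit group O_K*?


By Dirichlet's unit theorem:
rank = r1 + r2 - 1
= 0 + 3 - 1
= 2

2


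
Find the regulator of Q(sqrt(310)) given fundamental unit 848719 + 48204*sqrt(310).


epsilon = 848719 + 48204*sqrt(310)
= 1.6974e+06
R = ln(1.6974e+06)
= 14.3446

14.3446


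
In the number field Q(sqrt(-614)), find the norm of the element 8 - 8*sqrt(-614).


N(a + b*sqrt(d)) = a^2 - d*b^2
= (8)^2 - (-614)*(-8)^2
= 64 + 39296
= 39360

39360


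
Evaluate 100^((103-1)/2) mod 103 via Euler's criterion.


p = 103 is prime and the exponent is (p-1)/2 = 51, so by Euler's criterion 100^51 = (100/103) = +1 or -1 mod 103.
Compute by square-and-multiply:
  51 = 32 + 16 + 2 + 1 (binary 110011)
  Repeated squaring mod 103: 100^1 = 100, 100^2 = 9, 100^4 = 81, 100^8 = 72, 100^16 = 34, 100^32 = 23
  100^51 = 100^32 * 100^16 * 100^2 * 100^1 = 23 * 34 * 9 * 100 mod 103
    23 * 34 = 782 = 61 mod 103
    61 * 9 = 549 = 34 mod 103
    34 * 100 = 3400 = 1 mod 103
  100^51 = 1 mod 103
Result 1: 100 is a quadratic residue mod 103.
100^51 mod 103 = 1

1


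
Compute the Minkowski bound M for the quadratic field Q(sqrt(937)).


d = 937, d mod 4 = 1, so disc(K) = d = 937; |disc(K)| = 937
Real quadratic field, so n = 2, s = r2 = 0, r1 = 2
M = (n!/n^n) * (4/pi)^s * sqrt(|disc(K)|) = (2!/2^2) * (4/pi)^0 * sqrt(937)
= 0.5 * 1.000000 * 30.610456
= 15.3052

15.3052


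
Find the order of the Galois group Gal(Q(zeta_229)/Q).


|Gal(Q(zeta_229)/Q)| = phi(229)
= 228

228


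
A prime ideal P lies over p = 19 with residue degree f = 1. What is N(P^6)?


N(P^a) = p^(a*f)
= 19^(6*1)
= 19^6
= 47045881

47045881


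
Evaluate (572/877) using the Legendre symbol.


p = 877 is prime, so compute (572/877) with the reciprocity algorithm (Jacobi-symbol steps: pull out 2s via (2/n), flip via reciprocity, reduce):
  pull out 2: (2/877) = -1  (since 877 mod 8 = 5)
  pull out 2: (2/877) = -1  (since 877 mod 8 = 5)
  reciprocity: (143/877) -> +(877/143)
  reduce: (19/143)
  reciprocity: (19/143) -> -(143/19)
  reduce: (10/19)
  pull out 2: (2/19) = -1  (since 19 mod 8 = 3)
  reciprocity: (5/19) -> +(19/5)
  reduce: (4/5)
  pull out 2: (2/5) = -1  (since 5 mod 8 = 5)
  pull out 2: (2/5) = -1  (since 5 mod 8 = 5)
  (1/5) = 1
Product of signs = 1
(572/877) = 1

1


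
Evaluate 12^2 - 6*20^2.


x^2 - d*y^2
= 12^2 - 6*20^2
= 144 - 2400
= -2256

-2256


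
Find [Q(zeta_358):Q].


The degree equals Euler's totient phi(358).
358 = 2 * 179
phi(358) = 178

178


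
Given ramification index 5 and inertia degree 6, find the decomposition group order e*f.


|D_P| = e * f
= 5 * 6
= 30

30


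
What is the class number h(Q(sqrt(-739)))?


K = Q(sqrt(-739)). d mod 4 = 1, so D = disc(K) = d = -739
h(K) equals the number of primitive reduced positive-definite forms (a, b, c) = a*x^2 + b*x*y + c*y^2 with b^2 - 4ac = D,
where reduced means |b| <= a <= c, with b >= 0 whenever |b| = a or a = c, and primitive means gcd(a, b, c) = 1.
Reduced forces 3a^2 <= |D| = 739, so 1 <= a <= 15; b must have the parity of D, and c = (b^2 - D)/(4a) must be an integer >= a.
Enumerate a = 1..15, b in [-a, a]:
  a=1: (1, 1, 185)  [1]
  a=2..4: none
  a=5: (5, -1, 37), (5, 1, 37)  [2]
  a=6..10: none
  a=11: (11, -3, 17), (11, 3, 17)  [2]
  a=12..15: none
Total reduced forms: 1 + 2 + 2 = 5
h = 5

5


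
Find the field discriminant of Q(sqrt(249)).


For K = Q(sqrt(d)) with d squarefree: disc(K) = d if d = 1 mod 4, and disc(K) = 4d if d = 2 or 3 mod 4.
Here d = 249, and d mod 4 = 1.
d = 1 mod 4 (O_K = Z[(1+sqrt(d))/2]), so disc(K) = d = 249

249


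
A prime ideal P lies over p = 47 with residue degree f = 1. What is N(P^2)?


N(P^a) = p^(a*f)
= 47^(2*1)
= 47^2
= 2209

2209


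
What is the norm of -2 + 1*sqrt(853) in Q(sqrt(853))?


N(a + b*sqrt(d)) = a^2 - d*b^2
= (-2)^2 - (853)*(1)^2
= 4 - 853
= -849

-849


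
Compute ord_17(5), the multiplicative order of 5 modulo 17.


We want ord_17(5), the smallest k >= 1 with 5^k = 1 mod 17.
n = 17 = 17, phi(17) = 16; the order divides phi(n).
Divisors of 16: 1, 2, 4, 8, 16
Repeated squaring mod 17: 5^1 = 5, 5^2 = 8, 5^4 = 13, 5^8 = 16, 5^16 = 1
Test divisors in increasing order:
  k=1: 5^1 = 5 mod 17
  k=2: 5^2 = 8 mod 17
  k=4: 5^4 = 13 mod 17
  k=8: 5^8 = 16 mod 17
  k=16: 5^16 = 1 mod 17  <- first divisor giving 1
Order = 16

16


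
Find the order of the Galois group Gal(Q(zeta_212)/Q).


|Gal(Q(zeta_212)/Q)| = phi(212)
= 104

104


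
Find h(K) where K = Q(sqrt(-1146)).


K = Q(sqrt(-1146)). d mod 4 = 2, so D = disc(K) = 4d = -4584
h(K) equals the number of primitive reduced positive-definite forms (a, b, c) = a*x^2 + b*x*y + c*y^2 with b^2 - 4ac = D,
where reduced means |b| <= a <= c, with b >= 0 whenever |b| = a or a = c, and primitive means gcd(a, b, c) = 1.
Reduced forces 3a^2 <= |D| = 4584, so 1 <= a <= 39; b must have the parity of D, and c = (b^2 - D)/(4a) must be an integer >= a.
Enumerate a = 1..39, b in [-a, a]:
  a=1: (1, 0, 1146)  [1]
  a=2: (2, 0, 573)  [1]
  a=3: (3, 0, 382)  [1]
  a=4: none
  a=5: (5, -4, 230), (5, 4, 230)  [2]
  a=6: (6, 0, 191)  [1]
  a=7: (7, -6, 165), (7, 6, 165)  [2]
  a=8..9: none
  a=10: (10, -4, 115), (10, 4, 115)  [2]
  a=11: (11, -6, 105), (11, 6, 105)  [2]
  a=12..13: none
  a=14: (14, -8, 83), (14, 8, 83)  [2]
  a=15: (15, -6, 77), (15, 6, 77)  [2]
  a=16..20: none
  a=21: (21, -6, 55), (21, 6, 55)  [2]
  a=22: (22, -16, 55), (22, 16, 55)  [2]
  a=23: (23, -4, 50), (23, 4, 50)  [2]
  a=24: none
  a=25: (25, -4, 46), (25, 4, 46)  [2]
  a=26..29: none
  a=30: (30, -24, 43), (30, 24, 43)  [2]
  a=31: (31, -2, 37), (31, 2, 37)  [2]
  a=32: none
  a=33: (33, -6, 35), (33, 6, 35)  [2]
  a=34: none
  a=35: (35, -34, 41), (35, 34, 41)  [2]
  a=36..39: none
Total reduced forms: 1 + 1 + 1 + 2 + 1 + 2 + 2 + 2 + 2 + 2 + 2 + 2 + 2 + 2 + 2 + 2 + 2 + 2 = 32
h = 32

32


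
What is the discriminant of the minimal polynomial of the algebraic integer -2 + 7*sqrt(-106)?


The element -2 + 7*sqrt(-106) has minimal polynomial:
x^2 + 4*x + 5198
Discriminant = (4)^2 - 4*(5198)
= 16 - 20792
= -20776

-20776


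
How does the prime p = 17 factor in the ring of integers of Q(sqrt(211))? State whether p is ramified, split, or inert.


K = Q(sqrt(211)). Since d mod 4 = 3, disc(K) = 844.
Check p | disc: 844 mod 17 = 11.
p does not divide disc. Compute Legendre symbol (d/p):
7^((17-1)/2) mod 17 = -1
(d/p) = -1, so p is inert: (p) stays prime with e=1, f=2, g=1.
Therefore p is inert.

inert


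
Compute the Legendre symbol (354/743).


p = 743 is prime, so compute (354/743) with the reciprocity algorithm (Jacobi-symbol steps: pull out 2s via (2/n), flip via reciprocity, reduce):
  pull out 2: (2/743) = +1  (since 743 mod 8 = 7)
  reciprocity: (177/743) -> +(743/177)
  reduce: (35/177)
  reciprocity: (35/177) -> +(177/35)
  reduce: (2/35)
  pull out 2: (2/35) = -1  (since 35 mod 8 = 3)
  (1/35) = 1
Product of signs = -1
(354/743) = -1

-1


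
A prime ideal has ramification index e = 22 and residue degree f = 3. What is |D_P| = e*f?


|D_P| = e * f
= 22 * 3
= 66

66


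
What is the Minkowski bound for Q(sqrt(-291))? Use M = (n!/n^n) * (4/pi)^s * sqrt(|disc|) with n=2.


d = -291, d mod 4 = 1, so disc(K) = d = -291; |disc(K)| = 291
Imaginary quadratic field, so n = 2, s = r2 = 1, r1 = 0
M = (n!/n^n) * (4/pi)^s * sqrt(|disc(K)|) = (2!/2^2) * (4/pi)^1 * sqrt(291)
= 0.5 * 1.273240 * 17.058722
= 10.8599

10.8599


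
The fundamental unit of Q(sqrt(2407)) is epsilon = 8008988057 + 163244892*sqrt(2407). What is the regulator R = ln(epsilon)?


epsilon = 8008988057 + 163244892*sqrt(2407)
= 1.6018e+10
R = ln(1.6018e+10)
= 23.4970

23.4970


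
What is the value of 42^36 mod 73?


p = 73 is prime and the exponent is (p-1)/2 = 36, so by Euler's criterion 42^36 = (42/73) = +1 or -1 mod 73.
Compute by square-and-multiply:
  36 = 32 + 4 (binary 100100)
  Repeated squaring mod 73: 42^1 = 42, 42^2 = 12, 42^4 = 71, 42^8 = 4, 42^16 = 16, 42^32 = 37
  42^36 = 42^32 * 42^4 = 37 * 71 mod 73
    37 * 71 = 2627 = 72 mod 73
  42^36 = 72 mod 73
Result 72 = p - 1 = -1 mod 73: 42 is a quadratic non-residue mod 73. As a residue in [0, p-1] the value is 72.
42^36 mod 73 = 72

72


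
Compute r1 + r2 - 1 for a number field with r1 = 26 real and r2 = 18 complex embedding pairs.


By Dirichlet's unit theorem:
rank = r1 + r2 - 1
= 26 + 18 - 1
= 43

43


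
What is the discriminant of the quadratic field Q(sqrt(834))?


For K = Q(sqrt(d)) with d squarefree: disc(K) = d if d = 1 mod 4, and disc(K) = 4d if d = 2 or 3 mod 4.
Here d = 834, and d mod 4 = 2.
d = 2 mod 4, not 1 (O_K = Z[sqrt(d)]), so disc(K) = 4d = 4 * (834) = 3336

3336


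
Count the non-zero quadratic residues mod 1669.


For prime p, the number of non-zero quadratic residues is (p-1)/2.
= (1669-1)/2
= 834

834


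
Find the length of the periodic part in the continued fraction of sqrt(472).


Run the CF algorithm for sqrt(472).
a_0 = floor(sqrt(472)) = 21; set m_0=0, q_0=1.
Recurrence: m' = q*a - m,  q' = (d - m'^2)/q,  a' = floor((a_0 + m')/q').
  step 1: m=21, q=31, a=1
  step 2: m=10, q=12, a=2
  step 3: m=14, q=23, a=1
  step 4: m=9, q=17, a=1
  step 5: m=8, q=24, a=1
  step 6: m=16, q=9, a=4
  step 7: m=20, q=8, a=5
  step 8: m=20, q=9, a=4
  step 9: m=16, q=24, a=1
  step 10: m=8, q=17, a=1
  step 11: m=9, q=23, a=1
  step 12: m=14, q=12, a=2
  step 13: m=10, q=31, a=1
  step 14: m=21, q=1, a=42
a_14 = 2*a_0 = 42, so the period closes here.
sqrt(472) = [21; 1, 2, 1, 1, 1, 4, 5, 4, 1, 1, 1, 2, 1, 42]
Period length = 14

14


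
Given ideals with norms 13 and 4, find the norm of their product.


N(IJ) = N(I) * N(J)
= 13 * 4
= 52

52


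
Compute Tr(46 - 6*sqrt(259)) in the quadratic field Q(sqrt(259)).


Tr(a + b*sqrt(d)) = (a + b*sqrt(d)) + (a - b*sqrt(d)) = 2a
= 2 * (46)
= 92

92


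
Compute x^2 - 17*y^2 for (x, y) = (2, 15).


x^2 - d*y^2
= 2^2 - 17*15^2
= 4 - 3825
= -3821

-3821


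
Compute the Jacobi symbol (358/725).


Compute (358/725) via quadratic reciprocity:
  pull out 2: (2/725) = -1  (since 725 mod 8 = 5)
  reciprocity: (179/725) -> +(725/179)
  reduce: (9/179)
  reciprocity: (9/179) -> +(179/9)
  reduce: (8/9)
  pull out 2: (2/9) = +1  (since 9 mod 8 = 1)
  pull out 2: (2/9) = +1  (since 9 mod 8 = 1)
  pull out 2: (2/9) = +1  (since 9 mod 8 = 1)
  (1/9) = 1
Product of signs = -1

-1


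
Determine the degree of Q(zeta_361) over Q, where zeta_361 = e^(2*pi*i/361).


The degree equals Euler's totient phi(361).
361 = 19^2
phi(361) = 342

342


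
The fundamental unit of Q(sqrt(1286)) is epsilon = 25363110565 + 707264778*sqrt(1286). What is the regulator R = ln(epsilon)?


epsilon = 25363110565 + 707264778*sqrt(1286)
= 5.0726e+10
R = ln(5.0726e+10)
= 24.6497

24.6497


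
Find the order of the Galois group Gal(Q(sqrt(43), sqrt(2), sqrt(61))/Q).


The 3 square roots of distinct primes are multiplicatively independent over Q,
so [K:Q] = 2^3 and Gal(K/Q) is isomorphic to (Z/2Z)^3.
|Gal| = 2^3 = 8

8


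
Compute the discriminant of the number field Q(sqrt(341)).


For K = Q(sqrt(d)) with d squarefree: disc(K) = d if d = 1 mod 4, and disc(K) = 4d if d = 2 or 3 mod 4.
Here d = 341, and d mod 4 = 1.
d = 1 mod 4 (O_K = Z[(1+sqrt(d))/2]), so disc(K) = d = 341

341


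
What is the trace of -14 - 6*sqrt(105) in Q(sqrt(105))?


Tr(a + b*sqrt(d)) = (a + b*sqrt(d)) + (a - b*sqrt(d)) = 2a
= 2 * (-14)
= -28

-28


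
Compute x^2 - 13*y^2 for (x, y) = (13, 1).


x^2 - d*y^2
= 13^2 - 13*1^2
= 169 - 13
= 156

156


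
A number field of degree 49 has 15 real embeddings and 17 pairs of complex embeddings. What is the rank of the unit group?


By Dirichlet's unit theorem:
rank = r1 + r2 - 1
= 15 + 17 - 1
= 31

31


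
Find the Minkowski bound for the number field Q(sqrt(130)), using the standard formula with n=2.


d = 130, d mod 4 = 2, so disc(K) = 4d = 520; |disc(K)| = 520
Real quadratic field, so n = 2, s = r2 = 0, r1 = 2
M = (n!/n^n) * (4/pi)^s * sqrt(|disc(K)|) = (2!/2^2) * (4/pi)^0 * sqrt(520)
= 0.5 * 1.000000 * 22.803509
= 11.4018

11.4018


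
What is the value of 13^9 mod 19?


p = 19 is prime and the exponent is (p-1)/2 = 9, so by Euler's criterion 13^9 = (13/19) = +1 or -1 mod 19.
Compute by square-and-multiply:
  9 = 8 + 1 (binary 1001)
  Repeated squaring mod 19: 13^1 = 13, 13^2 = 17, 13^4 = 4, 13^8 = 16
  13^9 = 13^8 * 13^1 = 16 * 13 mod 19
    16 * 13 = 208 = 18 mod 19
  13^9 = 18 mod 19
Result 18 = p - 1 = -1 mod 19: 13 is a quadratic non-residue mod 19. As a residue in [0, p-1] the value is 18.
13^9 mod 19 = 18

18


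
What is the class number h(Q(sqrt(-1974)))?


K = Q(sqrt(-1974)). d mod 4 = 2, so D = disc(K) = 4d = -7896
h(K) equals the number of primitive reduced positive-definite forms (a, b, c) = a*x^2 + b*x*y + c*y^2 with b^2 - 4ac = D,
where reduced means |b| <= a <= c, with b >= 0 whenever |b| = a or a = c, and primitive means gcd(a, b, c) = 1.
Reduced forces 3a^2 <= |D| = 7896, so 1 <= a <= 51; b must have the parity of D, and c = (b^2 - D)/(4a) must be an integer >= a.
Enumerate a = 1..51, b in [-a, a]:
  a=1: (1, 0, 1974)  [1]
  a=2: (2, 0, 987)  [1]
  a=3: (3, 0, 658)  [1]
  a=4: none
  a=5: (5, -2, 395), (5, 2, 395)  [2]
  a=6: (6, 0, 329)  [1]
  a=7: (7, 0, 282)  [1]
  a=8..9: none
  a=10: (10, -8, 199), (10, 8, 199)  [2]
  a=11..13: none
  a=14: (14, 0, 141)  [1]
  a=15: (15, -12, 134), (15, 12, 134)  [2]
  a=16: none
  a=17: (17, -14, 119), (17, 14, 119)  [2]
  a=18..20: none
  a=21: (21, 0, 94)  [1]
  a=22: none
  a=23: (23, -4, 86), (23, 4, 86)  [2]
  a=24: none
  a=25: (25, -2, 79), (25, 2, 79)  [2]
  a=26..29: none
  a=30: (30, -12, 67), (30, 12, 67)  [2]
  a=31: (31, -28, 70), (31, 28, 70)  [2]
  a=32..33: none
  a=34: (34, -20, 61), (34, 20, 61)  [2]
  a=35: (35, -28, 62), (35, 28, 62)  [2]
  a=36..41: none
  a=42: (42, 0, 47)  [1]
  a=43: (43, -4, 46), (43, 4, 46)  [2]
  a=44..49: none
  a=50: (50, -48, 51), (50, 48, 51)  [2]
  a=51: none
Total reduced forms: 1 + 1 + 1 + 2 + 1 + 1 + 2 + 1 + 2 + 2 + 1 + 2 + 2 + 2 + 2 + 2 + 2 + 1 + 2 + 2 = 32
h = 32

32


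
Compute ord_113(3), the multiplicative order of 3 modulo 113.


We want ord_113(3), the smallest k >= 1 with 3^k = 1 mod 113.
n = 113 = 113, phi(113) = 112; the order divides phi(n).
Divisors of 112: 1, 2, 4, 7, 8, 14, 16, 28, 56, 112
Repeated squaring mod 113: 3^1 = 3, 3^2 = 9, 3^4 = 81, 3^8 = 7, 3^16 = 49, 3^32 = 28, 3^64 = 106
Test divisors in increasing order:
  k=1: 3^1 = 3 mod 113
  k=2: 3^2 = 9 mod 113
  k=4: 3^4 = 81 mod 113
  k=7: 3^7 = 81 * 9 * 3 = 40 mod 113
  k=8: 3^8 = 7 mod 113
  k=14: 3^14 = 7 * 81 * 9 = 18 mod 113
  k=16: 3^16 = 49 mod 113
  k=28: 3^28 = 49 * 7 * 81 = 98 mod 113
  k=56: 3^56 = 28 * 49 * 7 = 112 mod 113
  k=112: 3^112 = 106 * 28 * 49 = 1 mod 113  <- first divisor giving 1
Order = 112

112


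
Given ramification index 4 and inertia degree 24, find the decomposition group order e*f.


|D_P| = e * f
= 4 * 24
= 96

96


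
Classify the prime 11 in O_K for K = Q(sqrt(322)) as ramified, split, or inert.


K = Q(sqrt(322)). Since d mod 4 = 2, disc(K) = 1288.
Check p | disc: 1288 mod 11 = 1.
p does not divide disc. Compute Legendre symbol (d/p):
3^((11-1)/2) mod 11 = 1
(d/p) = 1, so p splits: (p) = P*P' with e=1, f=1, g=2.
Therefore p is split.

split


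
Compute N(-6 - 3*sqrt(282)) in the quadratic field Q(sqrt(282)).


N(a + b*sqrt(d)) = a^2 - d*b^2
= (-6)^2 - (282)*(-3)^2
= 36 - 2538
= -2502

-2502


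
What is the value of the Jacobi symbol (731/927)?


Compute (731/927) via quadratic reciprocity:
  reciprocity: (731/927) -> -(927/731)
  reduce: (196/731)
  pull out 2: (2/731) = -1  (since 731 mod 8 = 3)
  pull out 2: (2/731) = -1  (since 731 mod 8 = 3)
  reciprocity: (49/731) -> +(731/49)
  reduce: (45/49)
  reciprocity: (45/49) -> +(49/45)
  reduce: (4/45)
  pull out 2: (2/45) = -1  (since 45 mod 8 = 5)
  pull out 2: (2/45) = -1  (since 45 mod 8 = 5)
  (1/45) = 1
Product of signs = -1

-1


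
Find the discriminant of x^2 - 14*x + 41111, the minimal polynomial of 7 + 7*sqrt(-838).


The element 7 + 7*sqrt(-838) has minimal polynomial:
x^2 - 14*x + 41111
Discriminant = (-14)^2 - 4*(41111)
= 196 - 164444
= -164248

-164248


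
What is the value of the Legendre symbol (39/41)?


p = 41 is prime, so compute (39/41) with the reciprocity algorithm (Jacobi-symbol steps: pull out 2s via (2/n), flip via reciprocity, reduce):
  reciprocity: (39/41) -> +(41/39)
  reduce: (2/39)
  pull out 2: (2/39) = +1  (since 39 mod 8 = 7)
  (1/39) = 1
Product of signs = 1
(39/41) = 1

1


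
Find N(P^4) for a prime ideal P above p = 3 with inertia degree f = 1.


N(P^a) = p^(a*f)
= 3^(4*1)
= 3^4
= 81

81


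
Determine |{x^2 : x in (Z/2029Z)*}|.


For prime p, the number of non-zero quadratic residues is (p-1)/2.
= (2029-1)/2
= 1014

1014


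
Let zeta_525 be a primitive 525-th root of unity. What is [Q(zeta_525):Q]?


The degree equals Euler's totient phi(525).
525 = 3 * 5^2 * 7
phi(525) = 240

240


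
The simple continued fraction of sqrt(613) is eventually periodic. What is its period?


Run the CF algorithm for sqrt(613).
a_0 = floor(sqrt(613)) = 24; set m_0=0, q_0=1.
Recurrence: m' = q*a - m,  q' = (d - m'^2)/q,  a' = floor((a_0 + m')/q').
  step 1: m=24, q=37, a=1
  step 2: m=13, q=12, a=3
  step 3: m=23, q=7, a=6
  step 4: m=19, q=36, a=1
  step 5: m=17, q=9, a=4
  step 6: m=19, q=28, a=1
  step 7: m=9, q=19, a=1
  step 8: m=10, q=27, a=1
  step 9: m=17, q=12, a=3
  step 10: m=19, q=21, a=2
  step 11: m=23, q=4, a=11
  step 12: m=21, q=43, a=1
  step 13: m=22, q=3, a=15
  step 14: m=23, q=28, a=1
  step 15: m=5, q=21, a=1
  step 16: m=16, q=17, a=2
  step 17: m=18, q=17, a=2
  step 18: m=16, q=21, a=1
  step 19: m=5, q=28, a=1
  step 20: m=23, q=3, a=15
  step 21: m=22, q=43, a=1
  step 22: m=21, q=4, a=11
  step 23: m=23, q=21, a=2
  step 24: m=19, q=12, a=3
  step 25: m=17, q=27, a=1
  step 26: m=10, q=19, a=1
  step 27: m=9, q=28, a=1
  step 28: m=19, q=9, a=4
  step 29: m=17, q=36, a=1
  step 30: m=19, q=7, a=6
  step 31: m=23, q=12, a=3
  step 32: m=13, q=37, a=1
  step 33: m=24, q=1, a=48
a_33 = 2*a_0 = 48, so the period closes here.
sqrt(613) = [24; 1, 3, 6, 1, 4, 1, 1, 1, 3, 2, 11, 1, 15, 1, 1, 2, 2, 1, 1, 15, 1, 11, 2, 3, 1, 1, 1, 4, 1, 6, 3, 1, 48]
Period length = 33

33


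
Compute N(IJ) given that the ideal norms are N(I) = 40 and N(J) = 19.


N(IJ) = N(I) * N(J)
= 40 * 19
= 760

760


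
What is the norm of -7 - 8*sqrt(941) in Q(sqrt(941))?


N(a + b*sqrt(d)) = a^2 - d*b^2
= (-7)^2 - (941)*(-8)^2
= 49 - 60224
= -60175

-60175


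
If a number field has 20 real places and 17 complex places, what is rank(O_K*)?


By Dirichlet's unit theorem:
rank = r1 + r2 - 1
= 20 + 17 - 1
= 36

36


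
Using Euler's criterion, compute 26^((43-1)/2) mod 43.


p = 43 is prime and the exponent is (p-1)/2 = 21, so by Euler's criterion 26^21 = (26/43) = +1 or -1 mod 43.
Compute by square-and-multiply:
  21 = 16 + 4 + 1 (binary 10101)
  Repeated squaring mod 43: 26^1 = 26, 26^2 = 31, 26^4 = 15, 26^8 = 10, 26^16 = 14
  26^21 = 26^16 * 26^4 * 26^1 = 14 * 15 * 26 mod 43
    14 * 15 = 210 = 38 mod 43
    38 * 26 = 988 = 42 mod 43
  26^21 = 42 mod 43
Result 42 = p - 1 = -1 mod 43: 26 is a quadratic non-residue mod 43. As a residue in [0, p-1] the value is 42.
26^21 mod 43 = 42

42
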